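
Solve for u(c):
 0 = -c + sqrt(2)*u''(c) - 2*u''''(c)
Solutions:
 u(c) = C1 + C2*c + C3*exp(-2^(3/4)*c/2) + C4*exp(2^(3/4)*c/2) + sqrt(2)*c^3/12


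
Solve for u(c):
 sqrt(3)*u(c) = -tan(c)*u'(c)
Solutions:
 u(c) = C1/sin(c)^(sqrt(3))


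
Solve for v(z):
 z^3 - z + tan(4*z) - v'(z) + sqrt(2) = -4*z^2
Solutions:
 v(z) = C1 + z^4/4 + 4*z^3/3 - z^2/2 + sqrt(2)*z - log(cos(4*z))/4


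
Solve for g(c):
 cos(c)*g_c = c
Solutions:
 g(c) = C1 + Integral(c/cos(c), c)


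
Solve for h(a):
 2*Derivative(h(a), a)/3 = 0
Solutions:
 h(a) = C1


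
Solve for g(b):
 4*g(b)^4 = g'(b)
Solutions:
 g(b) = (-1/(C1 + 12*b))^(1/3)
 g(b) = (-1/(C1 + 4*b))^(1/3)*(-3^(2/3) - 3*3^(1/6)*I)/6
 g(b) = (-1/(C1 + 4*b))^(1/3)*(-3^(2/3) + 3*3^(1/6)*I)/6


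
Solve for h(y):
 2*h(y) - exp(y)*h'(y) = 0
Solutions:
 h(y) = C1*exp(-2*exp(-y))


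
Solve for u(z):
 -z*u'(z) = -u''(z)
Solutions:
 u(z) = C1 + C2*erfi(sqrt(2)*z/2)


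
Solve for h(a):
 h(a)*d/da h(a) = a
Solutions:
 h(a) = -sqrt(C1 + a^2)
 h(a) = sqrt(C1 + a^2)


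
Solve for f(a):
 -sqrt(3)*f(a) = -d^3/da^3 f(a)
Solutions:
 f(a) = C3*exp(3^(1/6)*a) + (C1*sin(3^(2/3)*a/2) + C2*cos(3^(2/3)*a/2))*exp(-3^(1/6)*a/2)


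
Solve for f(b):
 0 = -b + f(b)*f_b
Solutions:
 f(b) = -sqrt(C1 + b^2)
 f(b) = sqrt(C1 + b^2)


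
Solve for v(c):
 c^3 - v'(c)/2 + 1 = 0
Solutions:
 v(c) = C1 + c^4/2 + 2*c


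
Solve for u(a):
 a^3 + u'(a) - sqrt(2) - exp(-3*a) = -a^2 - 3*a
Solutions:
 u(a) = C1 - a^4/4 - a^3/3 - 3*a^2/2 + sqrt(2)*a - exp(-3*a)/3


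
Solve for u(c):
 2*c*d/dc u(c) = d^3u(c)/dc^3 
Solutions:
 u(c) = C1 + Integral(C2*airyai(2^(1/3)*c) + C3*airybi(2^(1/3)*c), c)


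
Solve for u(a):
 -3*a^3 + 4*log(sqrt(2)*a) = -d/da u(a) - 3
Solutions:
 u(a) = C1 + 3*a^4/4 - 4*a*log(a) - a*log(4) + a


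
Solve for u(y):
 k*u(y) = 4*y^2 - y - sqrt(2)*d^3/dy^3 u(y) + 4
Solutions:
 u(y) = C1*exp(2^(5/6)*y*(-k)^(1/3)/2) + C2*exp(2^(5/6)*y*(-k)^(1/3)*(-1 + sqrt(3)*I)/4) + C3*exp(-2^(5/6)*y*(-k)^(1/3)*(1 + sqrt(3)*I)/4) + 4*y^2/k - y/k + 4/k


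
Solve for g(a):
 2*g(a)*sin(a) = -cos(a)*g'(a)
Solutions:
 g(a) = C1*cos(a)^2


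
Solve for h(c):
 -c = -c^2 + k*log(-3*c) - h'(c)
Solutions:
 h(c) = C1 - c^3/3 + c^2/2 + c*k*log(-c) + c*k*(-1 + log(3))


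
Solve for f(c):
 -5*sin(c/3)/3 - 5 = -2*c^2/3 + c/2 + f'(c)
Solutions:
 f(c) = C1 + 2*c^3/9 - c^2/4 - 5*c + 5*cos(c/3)


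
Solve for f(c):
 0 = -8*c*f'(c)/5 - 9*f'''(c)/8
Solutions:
 f(c) = C1 + Integral(C2*airyai(-4*75^(1/3)*c/15) + C3*airybi(-4*75^(1/3)*c/15), c)


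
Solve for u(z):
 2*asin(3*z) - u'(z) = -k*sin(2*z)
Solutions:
 u(z) = C1 - k*cos(2*z)/2 + 2*z*asin(3*z) + 2*sqrt(1 - 9*z^2)/3


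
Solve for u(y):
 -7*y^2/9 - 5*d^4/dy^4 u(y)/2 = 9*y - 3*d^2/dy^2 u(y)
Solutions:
 u(y) = C1 + C2*y + C3*exp(-sqrt(30)*y/5) + C4*exp(sqrt(30)*y/5) + 7*y^4/324 + y^3/2 + 35*y^2/162


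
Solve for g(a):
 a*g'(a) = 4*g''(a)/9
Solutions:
 g(a) = C1 + C2*erfi(3*sqrt(2)*a/4)


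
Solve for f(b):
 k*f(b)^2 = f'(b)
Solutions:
 f(b) = -1/(C1 + b*k)


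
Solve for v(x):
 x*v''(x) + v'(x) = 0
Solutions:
 v(x) = C1 + C2*log(x)


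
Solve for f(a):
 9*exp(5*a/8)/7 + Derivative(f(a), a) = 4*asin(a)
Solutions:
 f(a) = C1 + 4*a*asin(a) + 4*sqrt(1 - a^2) - 72*exp(5*a/8)/35


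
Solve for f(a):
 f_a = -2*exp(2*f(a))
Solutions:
 f(a) = log(-sqrt(-1/(C1 - 2*a))) - log(2)/2
 f(a) = log(-1/(C1 - 2*a))/2 - log(2)/2


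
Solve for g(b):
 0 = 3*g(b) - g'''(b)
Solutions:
 g(b) = C3*exp(3^(1/3)*b) + (C1*sin(3^(5/6)*b/2) + C2*cos(3^(5/6)*b/2))*exp(-3^(1/3)*b/2)


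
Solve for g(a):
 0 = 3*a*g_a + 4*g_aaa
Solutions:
 g(a) = C1 + Integral(C2*airyai(-6^(1/3)*a/2) + C3*airybi(-6^(1/3)*a/2), a)


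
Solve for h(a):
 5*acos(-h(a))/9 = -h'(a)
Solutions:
 Integral(1/acos(-_y), (_y, h(a))) = C1 - 5*a/9


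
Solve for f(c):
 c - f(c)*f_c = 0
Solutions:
 f(c) = -sqrt(C1 + c^2)
 f(c) = sqrt(C1 + c^2)


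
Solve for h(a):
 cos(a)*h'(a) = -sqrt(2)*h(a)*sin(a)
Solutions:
 h(a) = C1*cos(a)^(sqrt(2))


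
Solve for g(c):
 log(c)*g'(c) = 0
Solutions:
 g(c) = C1


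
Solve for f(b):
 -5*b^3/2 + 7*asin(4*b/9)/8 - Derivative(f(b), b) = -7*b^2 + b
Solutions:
 f(b) = C1 - 5*b^4/8 + 7*b^3/3 - b^2/2 + 7*b*asin(4*b/9)/8 + 7*sqrt(81 - 16*b^2)/32


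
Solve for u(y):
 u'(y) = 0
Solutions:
 u(y) = C1


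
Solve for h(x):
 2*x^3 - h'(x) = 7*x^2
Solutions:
 h(x) = C1 + x^4/2 - 7*x^3/3


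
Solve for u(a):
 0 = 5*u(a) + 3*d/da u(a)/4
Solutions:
 u(a) = C1*exp(-20*a/3)


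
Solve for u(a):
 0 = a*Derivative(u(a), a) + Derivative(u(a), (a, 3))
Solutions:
 u(a) = C1 + Integral(C2*airyai(-a) + C3*airybi(-a), a)


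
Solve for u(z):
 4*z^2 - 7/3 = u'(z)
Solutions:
 u(z) = C1 + 4*z^3/3 - 7*z/3


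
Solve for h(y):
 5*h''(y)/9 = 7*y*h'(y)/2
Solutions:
 h(y) = C1 + C2*erfi(3*sqrt(35)*y/10)


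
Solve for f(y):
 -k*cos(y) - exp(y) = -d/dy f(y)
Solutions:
 f(y) = C1 + k*sin(y) + exp(y)


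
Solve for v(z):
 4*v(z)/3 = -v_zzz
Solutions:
 v(z) = C3*exp(-6^(2/3)*z/3) + (C1*sin(2^(2/3)*3^(1/6)*z/2) + C2*cos(2^(2/3)*3^(1/6)*z/2))*exp(6^(2/3)*z/6)


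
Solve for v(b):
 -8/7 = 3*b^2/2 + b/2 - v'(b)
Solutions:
 v(b) = C1 + b^3/2 + b^2/4 + 8*b/7


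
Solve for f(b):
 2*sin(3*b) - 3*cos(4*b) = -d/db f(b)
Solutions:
 f(b) = C1 + 3*sin(4*b)/4 + 2*cos(3*b)/3


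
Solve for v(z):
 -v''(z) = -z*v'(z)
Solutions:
 v(z) = C1 + C2*erfi(sqrt(2)*z/2)


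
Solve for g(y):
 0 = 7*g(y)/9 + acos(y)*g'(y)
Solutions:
 g(y) = C1*exp(-7*Integral(1/acos(y), y)/9)


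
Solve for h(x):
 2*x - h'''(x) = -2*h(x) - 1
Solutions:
 h(x) = C3*exp(2^(1/3)*x) - x + (C1*sin(2^(1/3)*sqrt(3)*x/2) + C2*cos(2^(1/3)*sqrt(3)*x/2))*exp(-2^(1/3)*x/2) - 1/2


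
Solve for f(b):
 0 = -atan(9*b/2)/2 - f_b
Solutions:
 f(b) = C1 - b*atan(9*b/2)/2 + log(81*b^2 + 4)/18


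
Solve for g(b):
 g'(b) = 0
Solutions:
 g(b) = C1


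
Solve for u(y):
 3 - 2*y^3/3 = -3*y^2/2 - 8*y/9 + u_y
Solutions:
 u(y) = C1 - y^4/6 + y^3/2 + 4*y^2/9 + 3*y


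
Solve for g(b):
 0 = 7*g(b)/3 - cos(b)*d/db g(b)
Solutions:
 g(b) = C1*(sin(b) + 1)^(7/6)/(sin(b) - 1)^(7/6)


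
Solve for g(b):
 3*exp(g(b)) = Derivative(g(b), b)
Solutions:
 g(b) = log(-1/(C1 + 3*b))


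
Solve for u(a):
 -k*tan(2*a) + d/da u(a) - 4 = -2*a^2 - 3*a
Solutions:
 u(a) = C1 - 2*a^3/3 - 3*a^2/2 + 4*a - k*log(cos(2*a))/2


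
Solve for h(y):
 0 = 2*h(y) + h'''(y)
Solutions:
 h(y) = C3*exp(-2^(1/3)*y) + (C1*sin(2^(1/3)*sqrt(3)*y/2) + C2*cos(2^(1/3)*sqrt(3)*y/2))*exp(2^(1/3)*y/2)


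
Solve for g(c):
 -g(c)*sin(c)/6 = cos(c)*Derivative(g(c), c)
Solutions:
 g(c) = C1*cos(c)^(1/6)


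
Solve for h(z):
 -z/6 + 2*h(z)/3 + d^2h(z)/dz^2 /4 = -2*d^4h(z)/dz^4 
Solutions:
 h(z) = z/4 + (C1*sin(3^(3/4)*z*cos(atan(sqrt(759)/3)/2)/3) + C2*cos(3^(3/4)*z*cos(atan(sqrt(759)/3)/2)/3))*exp(-3^(3/4)*z*sin(atan(sqrt(759)/3)/2)/3) + (C3*sin(3^(3/4)*z*cos(atan(sqrt(759)/3)/2)/3) + C4*cos(3^(3/4)*z*cos(atan(sqrt(759)/3)/2)/3))*exp(3^(3/4)*z*sin(atan(sqrt(759)/3)/2)/3)


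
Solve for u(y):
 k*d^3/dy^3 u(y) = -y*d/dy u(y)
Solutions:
 u(y) = C1 + Integral(C2*airyai(y*(-1/k)^(1/3)) + C3*airybi(y*(-1/k)^(1/3)), y)


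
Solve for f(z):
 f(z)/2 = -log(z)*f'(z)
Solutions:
 f(z) = C1*exp(-li(z)/2)


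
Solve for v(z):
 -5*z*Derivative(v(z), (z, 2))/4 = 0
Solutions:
 v(z) = C1 + C2*z


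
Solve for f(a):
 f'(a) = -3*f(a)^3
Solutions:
 f(a) = -sqrt(2)*sqrt(-1/(C1 - 3*a))/2
 f(a) = sqrt(2)*sqrt(-1/(C1 - 3*a))/2


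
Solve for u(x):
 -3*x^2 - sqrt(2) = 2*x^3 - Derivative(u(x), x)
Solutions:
 u(x) = C1 + x^4/2 + x^3 + sqrt(2)*x


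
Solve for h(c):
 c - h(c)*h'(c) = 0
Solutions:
 h(c) = -sqrt(C1 + c^2)
 h(c) = sqrt(C1 + c^2)


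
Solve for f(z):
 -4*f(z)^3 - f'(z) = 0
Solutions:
 f(z) = -sqrt(2)*sqrt(-1/(C1 - 4*z))/2
 f(z) = sqrt(2)*sqrt(-1/(C1 - 4*z))/2


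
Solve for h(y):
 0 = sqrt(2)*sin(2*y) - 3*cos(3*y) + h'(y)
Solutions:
 h(y) = C1 + sin(3*y) + sqrt(2)*cos(2*y)/2


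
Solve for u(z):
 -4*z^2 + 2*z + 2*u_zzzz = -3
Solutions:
 u(z) = C1 + C2*z + C3*z^2 + C4*z^3 + z^6/180 - z^5/120 - z^4/16


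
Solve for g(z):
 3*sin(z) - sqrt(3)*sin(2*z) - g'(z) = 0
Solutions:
 g(z) = C1 - 3*cos(z) + sqrt(3)*cos(2*z)/2


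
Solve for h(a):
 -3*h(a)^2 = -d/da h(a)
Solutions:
 h(a) = -1/(C1 + 3*a)


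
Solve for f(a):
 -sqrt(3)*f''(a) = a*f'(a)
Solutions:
 f(a) = C1 + C2*erf(sqrt(2)*3^(3/4)*a/6)


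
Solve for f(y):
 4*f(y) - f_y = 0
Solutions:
 f(y) = C1*exp(4*y)


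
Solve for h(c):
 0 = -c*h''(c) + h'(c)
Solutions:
 h(c) = C1 + C2*c^2


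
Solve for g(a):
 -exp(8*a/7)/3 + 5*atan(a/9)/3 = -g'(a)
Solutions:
 g(a) = C1 - 5*a*atan(a/9)/3 + 7*exp(8*a/7)/24 + 15*log(a^2 + 81)/2


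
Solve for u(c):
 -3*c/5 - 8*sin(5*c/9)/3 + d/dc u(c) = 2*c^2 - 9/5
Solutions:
 u(c) = C1 + 2*c^3/3 + 3*c^2/10 - 9*c/5 - 24*cos(5*c/9)/5


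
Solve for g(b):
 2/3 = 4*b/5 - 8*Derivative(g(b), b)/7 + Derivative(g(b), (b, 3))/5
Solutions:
 g(b) = C1 + C2*exp(-2*sqrt(70)*b/7) + C3*exp(2*sqrt(70)*b/7) + 7*b^2/20 - 7*b/12


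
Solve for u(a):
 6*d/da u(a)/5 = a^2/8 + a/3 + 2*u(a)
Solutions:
 u(a) = C1*exp(5*a/3) - a^2/16 - 29*a/120 - 29/200


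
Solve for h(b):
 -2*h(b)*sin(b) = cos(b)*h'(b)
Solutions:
 h(b) = C1*cos(b)^2


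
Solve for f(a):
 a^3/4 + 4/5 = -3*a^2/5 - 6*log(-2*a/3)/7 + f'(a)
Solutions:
 f(a) = C1 + a^4/16 + a^3/5 + 6*a*log(-a)/7 + 2*a*(-15*log(3) - 1 + 15*log(2))/35


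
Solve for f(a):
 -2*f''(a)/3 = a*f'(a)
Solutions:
 f(a) = C1 + C2*erf(sqrt(3)*a/2)


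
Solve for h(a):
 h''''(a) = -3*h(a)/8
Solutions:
 h(a) = (C1*sin(2^(3/4)*3^(1/4)*a/4) + C2*cos(2^(3/4)*3^(1/4)*a/4))*exp(-2^(3/4)*3^(1/4)*a/4) + (C3*sin(2^(3/4)*3^(1/4)*a/4) + C4*cos(2^(3/4)*3^(1/4)*a/4))*exp(2^(3/4)*3^(1/4)*a/4)


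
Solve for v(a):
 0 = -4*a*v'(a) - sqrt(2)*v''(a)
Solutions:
 v(a) = C1 + C2*erf(2^(1/4)*a)


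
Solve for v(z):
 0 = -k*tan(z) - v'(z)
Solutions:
 v(z) = C1 + k*log(cos(z))


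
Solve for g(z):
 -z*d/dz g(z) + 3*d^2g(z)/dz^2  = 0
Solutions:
 g(z) = C1 + C2*erfi(sqrt(6)*z/6)


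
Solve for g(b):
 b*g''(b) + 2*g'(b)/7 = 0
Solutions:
 g(b) = C1 + C2*b^(5/7)


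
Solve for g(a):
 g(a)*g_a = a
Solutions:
 g(a) = -sqrt(C1 + a^2)
 g(a) = sqrt(C1 + a^2)


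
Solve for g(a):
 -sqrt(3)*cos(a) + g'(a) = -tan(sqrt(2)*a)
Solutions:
 g(a) = C1 + sqrt(2)*log(cos(sqrt(2)*a))/2 + sqrt(3)*sin(a)


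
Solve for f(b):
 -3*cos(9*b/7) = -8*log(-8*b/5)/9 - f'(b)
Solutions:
 f(b) = C1 - 8*b*log(-b)/9 - 8*b*log(2)/3 + 8*b/9 + 8*b*log(5)/9 + 7*sin(9*b/7)/3


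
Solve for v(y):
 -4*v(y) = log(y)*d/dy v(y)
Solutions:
 v(y) = C1*exp(-4*li(y))


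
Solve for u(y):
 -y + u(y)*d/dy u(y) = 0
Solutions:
 u(y) = -sqrt(C1 + y^2)
 u(y) = sqrt(C1 + y^2)


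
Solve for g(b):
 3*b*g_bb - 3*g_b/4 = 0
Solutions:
 g(b) = C1 + C2*b^(5/4)


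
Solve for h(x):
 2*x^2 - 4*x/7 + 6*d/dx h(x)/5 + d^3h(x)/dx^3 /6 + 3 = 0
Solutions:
 h(x) = C1 + C2*sin(6*sqrt(5)*x/5) + C3*cos(6*sqrt(5)*x/5) - 5*x^3/9 + 5*x^2/21 - 55*x/27


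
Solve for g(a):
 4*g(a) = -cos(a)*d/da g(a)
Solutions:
 g(a) = C1*(sin(a)^2 - 2*sin(a) + 1)/(sin(a)^2 + 2*sin(a) + 1)


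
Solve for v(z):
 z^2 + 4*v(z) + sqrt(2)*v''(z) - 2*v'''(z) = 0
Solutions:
 v(z) = C1*exp(z*(-18*(sqrt(2)/108 + 1 + sqrt(2)*sqrt(-1 + (sqrt(2) + 108)^2/2)/108)^(1/3) - 1/(sqrt(2)/108 + 1 + sqrt(2)*sqrt(-1 + (sqrt(2) + 108)^2/2)/108)^(1/3) + 6*sqrt(2))/36)*sin(sqrt(3)*z*(-18*(sqrt(2)/108 + 1 + sqrt(2)*sqrt(-1 + 1458*(-2 - sqrt(2)/54)^2)/108)^(1/3) + (sqrt(2)/108 + 1 + sqrt(2)*sqrt(-1 + 1458*(-2 - sqrt(2)/54)^2)/108)^(-1/3))/36) + C2*exp(z*(-18*(sqrt(2)/108 + 1 + sqrt(2)*sqrt(-1 + (sqrt(2) + 108)^2/2)/108)^(1/3) - 1/(sqrt(2)/108 + 1 + sqrt(2)*sqrt(-1 + (sqrt(2) + 108)^2/2)/108)^(1/3) + 6*sqrt(2))/36)*cos(sqrt(3)*z*(-18*(sqrt(2)/108 + 1 + sqrt(2)*sqrt(-1 + 1458*(-2 - sqrt(2)/54)^2)/108)^(1/3) + (sqrt(2)/108 + 1 + sqrt(2)*sqrt(-1 + 1458*(-2 - sqrt(2)/54)^2)/108)^(-1/3))/36) + C3*exp(z*(1/(18*(sqrt(2)/108 + 1 + sqrt(2)*sqrt(-1 + (sqrt(2) + 108)^2/2)/108)^(1/3)) + sqrt(2)/6 + (sqrt(2)/108 + 1 + sqrt(2)*sqrt(-1 + (sqrt(2) + 108)^2/2)/108)^(1/3))) - z^2/4 + sqrt(2)/8


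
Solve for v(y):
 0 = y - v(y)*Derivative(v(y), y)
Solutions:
 v(y) = -sqrt(C1 + y^2)
 v(y) = sqrt(C1 + y^2)


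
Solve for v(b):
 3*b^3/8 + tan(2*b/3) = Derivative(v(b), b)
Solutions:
 v(b) = C1 + 3*b^4/32 - 3*log(cos(2*b/3))/2


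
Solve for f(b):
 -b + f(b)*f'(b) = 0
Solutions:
 f(b) = -sqrt(C1 + b^2)
 f(b) = sqrt(C1 + b^2)


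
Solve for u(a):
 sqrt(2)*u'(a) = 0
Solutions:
 u(a) = C1


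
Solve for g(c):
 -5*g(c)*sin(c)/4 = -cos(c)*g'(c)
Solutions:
 g(c) = C1/cos(c)^(5/4)


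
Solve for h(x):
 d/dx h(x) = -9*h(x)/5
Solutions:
 h(x) = C1*exp(-9*x/5)


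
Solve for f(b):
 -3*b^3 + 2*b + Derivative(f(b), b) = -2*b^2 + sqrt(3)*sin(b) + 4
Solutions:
 f(b) = C1 + 3*b^4/4 - 2*b^3/3 - b^2 + 4*b - sqrt(3)*cos(b)


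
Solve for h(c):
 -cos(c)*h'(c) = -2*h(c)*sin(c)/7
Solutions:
 h(c) = C1/cos(c)^(2/7)


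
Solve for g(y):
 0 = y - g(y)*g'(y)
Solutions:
 g(y) = -sqrt(C1 + y^2)
 g(y) = sqrt(C1 + y^2)


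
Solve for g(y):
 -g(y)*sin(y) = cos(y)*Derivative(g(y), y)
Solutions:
 g(y) = C1*cos(y)


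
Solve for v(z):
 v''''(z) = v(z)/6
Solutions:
 v(z) = C1*exp(-6^(3/4)*z/6) + C2*exp(6^(3/4)*z/6) + C3*sin(6^(3/4)*z/6) + C4*cos(6^(3/4)*z/6)


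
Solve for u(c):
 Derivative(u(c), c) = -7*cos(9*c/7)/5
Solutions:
 u(c) = C1 - 49*sin(9*c/7)/45


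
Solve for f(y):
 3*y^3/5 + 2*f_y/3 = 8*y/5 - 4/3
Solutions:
 f(y) = C1 - 9*y^4/40 + 6*y^2/5 - 2*y


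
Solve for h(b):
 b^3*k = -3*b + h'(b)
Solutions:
 h(b) = C1 + b^4*k/4 + 3*b^2/2


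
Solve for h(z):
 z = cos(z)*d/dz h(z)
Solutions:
 h(z) = C1 + Integral(z/cos(z), z)


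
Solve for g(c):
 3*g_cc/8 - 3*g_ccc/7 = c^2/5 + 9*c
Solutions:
 g(c) = C1 + C2*c + C3*exp(7*c/8) + 2*c^4/45 + 1324*c^3/315 + 10592*c^2/735


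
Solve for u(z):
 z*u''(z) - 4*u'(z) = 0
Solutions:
 u(z) = C1 + C2*z^5


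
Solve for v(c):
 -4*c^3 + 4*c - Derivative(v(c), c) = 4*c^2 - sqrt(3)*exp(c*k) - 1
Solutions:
 v(c) = C1 - c^4 - 4*c^3/3 + 2*c^2 + c + sqrt(3)*exp(c*k)/k


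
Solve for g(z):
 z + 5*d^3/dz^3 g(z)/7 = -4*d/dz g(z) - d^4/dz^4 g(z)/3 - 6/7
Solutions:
 g(z) = C1 + C2*exp(z*(-10 + 25/(14*sqrt(24234) + 2183)^(1/3) + (14*sqrt(24234) + 2183)^(1/3))/14)*sin(sqrt(3)*z*(-(14*sqrt(24234) + 2183)^(1/3) + 25/(14*sqrt(24234) + 2183)^(1/3))/14) + C3*exp(z*(-10 + 25/(14*sqrt(24234) + 2183)^(1/3) + (14*sqrt(24234) + 2183)^(1/3))/14)*cos(sqrt(3)*z*(-(14*sqrt(24234) + 2183)^(1/3) + 25/(14*sqrt(24234) + 2183)^(1/3))/14) + C4*exp(-z*(25/(14*sqrt(24234) + 2183)^(1/3) + 5 + (14*sqrt(24234) + 2183)^(1/3))/7) - z^2/8 - 3*z/14


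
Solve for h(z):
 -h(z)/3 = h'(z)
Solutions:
 h(z) = C1*exp(-z/3)


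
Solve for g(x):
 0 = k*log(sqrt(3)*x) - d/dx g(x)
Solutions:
 g(x) = C1 + k*x*log(x) - k*x + k*x*log(3)/2


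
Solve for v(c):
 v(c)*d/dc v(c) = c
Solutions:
 v(c) = -sqrt(C1 + c^2)
 v(c) = sqrt(C1 + c^2)


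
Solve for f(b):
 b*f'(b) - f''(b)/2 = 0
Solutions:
 f(b) = C1 + C2*erfi(b)


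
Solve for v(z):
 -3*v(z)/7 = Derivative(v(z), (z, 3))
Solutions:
 v(z) = C3*exp(-3^(1/3)*7^(2/3)*z/7) + (C1*sin(3^(5/6)*7^(2/3)*z/14) + C2*cos(3^(5/6)*7^(2/3)*z/14))*exp(3^(1/3)*7^(2/3)*z/14)


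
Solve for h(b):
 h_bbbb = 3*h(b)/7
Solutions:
 h(b) = C1*exp(-3^(1/4)*7^(3/4)*b/7) + C2*exp(3^(1/4)*7^(3/4)*b/7) + C3*sin(3^(1/4)*7^(3/4)*b/7) + C4*cos(3^(1/4)*7^(3/4)*b/7)


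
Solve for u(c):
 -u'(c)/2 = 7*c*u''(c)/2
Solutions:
 u(c) = C1 + C2*c^(6/7)


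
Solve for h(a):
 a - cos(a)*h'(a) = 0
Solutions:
 h(a) = C1 + Integral(a/cos(a), a)


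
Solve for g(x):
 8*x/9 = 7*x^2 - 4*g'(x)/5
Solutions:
 g(x) = C1 + 35*x^3/12 - 5*x^2/9


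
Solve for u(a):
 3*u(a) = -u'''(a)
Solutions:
 u(a) = C3*exp(-3^(1/3)*a) + (C1*sin(3^(5/6)*a/2) + C2*cos(3^(5/6)*a/2))*exp(3^(1/3)*a/2)


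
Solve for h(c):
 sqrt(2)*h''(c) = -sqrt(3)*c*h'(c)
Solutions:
 h(c) = C1 + C2*erf(6^(1/4)*c/2)


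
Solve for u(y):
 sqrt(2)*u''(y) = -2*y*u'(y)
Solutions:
 u(y) = C1 + C2*erf(2^(3/4)*y/2)


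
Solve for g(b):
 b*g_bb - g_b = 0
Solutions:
 g(b) = C1 + C2*b^2


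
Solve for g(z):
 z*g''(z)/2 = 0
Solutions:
 g(z) = C1 + C2*z


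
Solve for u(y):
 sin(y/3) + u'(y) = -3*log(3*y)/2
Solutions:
 u(y) = C1 - 3*y*log(y)/2 - 3*y*log(3)/2 + 3*y/2 + 3*cos(y/3)


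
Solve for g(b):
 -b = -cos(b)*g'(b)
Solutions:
 g(b) = C1 + Integral(b/cos(b), b)


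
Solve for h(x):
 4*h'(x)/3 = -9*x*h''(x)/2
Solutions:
 h(x) = C1 + C2*x^(19/27)


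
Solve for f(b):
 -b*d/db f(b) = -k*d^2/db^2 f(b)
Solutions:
 f(b) = C1 + C2*erf(sqrt(2)*b*sqrt(-1/k)/2)/sqrt(-1/k)


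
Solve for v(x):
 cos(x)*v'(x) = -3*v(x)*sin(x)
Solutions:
 v(x) = C1*cos(x)^3


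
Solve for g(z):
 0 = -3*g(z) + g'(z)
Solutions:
 g(z) = C1*exp(3*z)


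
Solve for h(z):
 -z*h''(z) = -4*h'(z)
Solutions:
 h(z) = C1 + C2*z^5


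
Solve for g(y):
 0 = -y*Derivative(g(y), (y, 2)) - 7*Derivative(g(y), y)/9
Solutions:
 g(y) = C1 + C2*y^(2/9)


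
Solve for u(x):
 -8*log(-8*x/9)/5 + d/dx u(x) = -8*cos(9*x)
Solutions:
 u(x) = C1 + 8*x*log(-x)/5 - 4*x*log(3) - 8*x/5 + 4*x*log(6)/5 + 4*x*log(2) - 8*sin(9*x)/9


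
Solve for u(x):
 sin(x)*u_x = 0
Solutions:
 u(x) = C1


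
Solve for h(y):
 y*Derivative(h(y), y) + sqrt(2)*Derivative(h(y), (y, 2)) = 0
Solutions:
 h(y) = C1 + C2*erf(2^(1/4)*y/2)


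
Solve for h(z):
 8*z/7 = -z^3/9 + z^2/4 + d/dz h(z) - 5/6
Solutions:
 h(z) = C1 + z^4/36 - z^3/12 + 4*z^2/7 + 5*z/6


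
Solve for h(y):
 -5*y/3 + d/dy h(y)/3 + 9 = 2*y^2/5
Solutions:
 h(y) = C1 + 2*y^3/5 + 5*y^2/2 - 27*y


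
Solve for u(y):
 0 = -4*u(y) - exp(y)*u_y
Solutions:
 u(y) = C1*exp(4*exp(-y))


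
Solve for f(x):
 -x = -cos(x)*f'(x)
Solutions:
 f(x) = C1 + Integral(x/cos(x), x)


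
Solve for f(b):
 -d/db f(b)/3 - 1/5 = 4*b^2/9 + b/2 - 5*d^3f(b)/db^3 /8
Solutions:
 f(b) = C1 + C2*exp(-2*sqrt(30)*b/15) + C3*exp(2*sqrt(30)*b/15) - 4*b^3/9 - 3*b^2/4 - 28*b/5


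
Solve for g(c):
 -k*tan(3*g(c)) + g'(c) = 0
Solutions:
 g(c) = -asin(C1*exp(3*c*k))/3 + pi/3
 g(c) = asin(C1*exp(3*c*k))/3


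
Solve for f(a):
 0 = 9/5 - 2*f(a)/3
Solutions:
 f(a) = 27/10


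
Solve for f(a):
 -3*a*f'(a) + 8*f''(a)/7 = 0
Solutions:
 f(a) = C1 + C2*erfi(sqrt(21)*a/4)


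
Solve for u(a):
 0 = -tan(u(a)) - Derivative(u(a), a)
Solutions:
 u(a) = pi - asin(C1*exp(-a))
 u(a) = asin(C1*exp(-a))


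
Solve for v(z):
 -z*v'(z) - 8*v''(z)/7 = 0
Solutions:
 v(z) = C1 + C2*erf(sqrt(7)*z/4)


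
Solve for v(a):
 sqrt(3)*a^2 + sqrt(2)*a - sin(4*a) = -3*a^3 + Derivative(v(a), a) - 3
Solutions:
 v(a) = C1 + 3*a^4/4 + sqrt(3)*a^3/3 + sqrt(2)*a^2/2 + 3*a + cos(4*a)/4


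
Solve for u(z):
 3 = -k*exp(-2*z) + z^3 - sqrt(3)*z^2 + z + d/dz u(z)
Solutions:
 u(z) = C1 - k*exp(-2*z)/2 - z^4/4 + sqrt(3)*z^3/3 - z^2/2 + 3*z


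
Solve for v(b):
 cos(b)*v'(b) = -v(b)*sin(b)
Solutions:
 v(b) = C1*cos(b)


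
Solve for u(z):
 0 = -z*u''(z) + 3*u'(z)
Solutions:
 u(z) = C1 + C2*z^4


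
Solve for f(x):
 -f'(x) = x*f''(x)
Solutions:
 f(x) = C1 + C2*log(x)


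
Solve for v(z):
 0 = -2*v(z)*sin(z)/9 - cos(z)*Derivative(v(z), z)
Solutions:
 v(z) = C1*cos(z)^(2/9)


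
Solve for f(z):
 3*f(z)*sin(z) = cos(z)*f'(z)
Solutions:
 f(z) = C1/cos(z)^3


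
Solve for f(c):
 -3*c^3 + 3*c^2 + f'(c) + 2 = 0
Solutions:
 f(c) = C1 + 3*c^4/4 - c^3 - 2*c


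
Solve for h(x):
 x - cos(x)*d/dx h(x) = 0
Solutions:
 h(x) = C1 + Integral(x/cos(x), x)


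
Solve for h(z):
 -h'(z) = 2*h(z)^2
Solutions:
 h(z) = 1/(C1 + 2*z)


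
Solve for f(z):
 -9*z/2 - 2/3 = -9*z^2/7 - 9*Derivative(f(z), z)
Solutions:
 f(z) = C1 - z^3/21 + z^2/4 + 2*z/27


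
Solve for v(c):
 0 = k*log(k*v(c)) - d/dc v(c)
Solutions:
 li(k*v(c))/k = C1 + c*k


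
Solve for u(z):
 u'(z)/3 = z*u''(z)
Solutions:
 u(z) = C1 + C2*z^(4/3)


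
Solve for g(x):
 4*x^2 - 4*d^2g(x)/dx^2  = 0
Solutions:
 g(x) = C1 + C2*x + x^4/12


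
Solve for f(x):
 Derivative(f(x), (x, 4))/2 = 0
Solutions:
 f(x) = C1 + C2*x + C3*x^2 + C4*x^3


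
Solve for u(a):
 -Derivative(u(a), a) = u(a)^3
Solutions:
 u(a) = -sqrt(2)*sqrt(-1/(C1 - a))/2
 u(a) = sqrt(2)*sqrt(-1/(C1 - a))/2


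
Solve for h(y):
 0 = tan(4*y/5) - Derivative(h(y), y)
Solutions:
 h(y) = C1 - 5*log(cos(4*y/5))/4


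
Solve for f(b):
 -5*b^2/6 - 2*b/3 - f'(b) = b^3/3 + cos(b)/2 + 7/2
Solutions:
 f(b) = C1 - b^4/12 - 5*b^3/18 - b^2/3 - 7*b/2 - sin(b)/2


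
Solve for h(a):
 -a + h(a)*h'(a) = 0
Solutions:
 h(a) = -sqrt(C1 + a^2)
 h(a) = sqrt(C1 + a^2)


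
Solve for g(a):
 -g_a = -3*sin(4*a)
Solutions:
 g(a) = C1 - 3*cos(4*a)/4


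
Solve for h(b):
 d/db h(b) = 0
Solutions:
 h(b) = C1


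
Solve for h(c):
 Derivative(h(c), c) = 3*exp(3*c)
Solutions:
 h(c) = C1 + exp(3*c)


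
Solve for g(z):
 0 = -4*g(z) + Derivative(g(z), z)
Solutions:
 g(z) = C1*exp(4*z)


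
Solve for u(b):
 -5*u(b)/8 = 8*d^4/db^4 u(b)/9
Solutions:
 u(b) = (C1*sin(sqrt(3)*5^(1/4)*b/4) + C2*cos(sqrt(3)*5^(1/4)*b/4))*exp(-sqrt(3)*5^(1/4)*b/4) + (C3*sin(sqrt(3)*5^(1/4)*b/4) + C4*cos(sqrt(3)*5^(1/4)*b/4))*exp(sqrt(3)*5^(1/4)*b/4)


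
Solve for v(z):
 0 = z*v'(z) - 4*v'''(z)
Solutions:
 v(z) = C1 + Integral(C2*airyai(2^(1/3)*z/2) + C3*airybi(2^(1/3)*z/2), z)


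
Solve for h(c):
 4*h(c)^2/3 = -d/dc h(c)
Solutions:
 h(c) = 3/(C1 + 4*c)


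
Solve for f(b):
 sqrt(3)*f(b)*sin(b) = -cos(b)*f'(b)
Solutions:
 f(b) = C1*cos(b)^(sqrt(3))


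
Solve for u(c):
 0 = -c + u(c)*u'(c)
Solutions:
 u(c) = -sqrt(C1 + c^2)
 u(c) = sqrt(C1 + c^2)


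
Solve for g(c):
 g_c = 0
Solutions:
 g(c) = C1


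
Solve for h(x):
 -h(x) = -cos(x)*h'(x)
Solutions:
 h(x) = C1*sqrt(sin(x) + 1)/sqrt(sin(x) - 1)


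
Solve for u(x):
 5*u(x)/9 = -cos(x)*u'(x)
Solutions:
 u(x) = C1*(sin(x) - 1)^(5/18)/(sin(x) + 1)^(5/18)


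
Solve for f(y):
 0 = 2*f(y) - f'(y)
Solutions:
 f(y) = C1*exp(2*y)


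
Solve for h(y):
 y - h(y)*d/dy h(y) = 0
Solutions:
 h(y) = -sqrt(C1 + y^2)
 h(y) = sqrt(C1 + y^2)


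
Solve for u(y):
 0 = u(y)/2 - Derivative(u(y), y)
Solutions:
 u(y) = C1*exp(y/2)


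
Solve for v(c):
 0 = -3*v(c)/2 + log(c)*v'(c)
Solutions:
 v(c) = C1*exp(3*li(c)/2)


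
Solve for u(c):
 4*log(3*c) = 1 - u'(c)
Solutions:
 u(c) = C1 - 4*c*log(c) - c*log(81) + 5*c


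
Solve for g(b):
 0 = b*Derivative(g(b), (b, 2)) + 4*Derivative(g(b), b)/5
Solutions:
 g(b) = C1 + C2*b^(1/5)


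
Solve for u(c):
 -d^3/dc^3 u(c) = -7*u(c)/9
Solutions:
 u(c) = C3*exp(21^(1/3)*c/3) + (C1*sin(3^(5/6)*7^(1/3)*c/6) + C2*cos(3^(5/6)*7^(1/3)*c/6))*exp(-21^(1/3)*c/6)


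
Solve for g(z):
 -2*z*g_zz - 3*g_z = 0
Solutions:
 g(z) = C1 + C2/sqrt(z)


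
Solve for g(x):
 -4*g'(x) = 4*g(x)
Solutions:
 g(x) = C1*exp(-x)


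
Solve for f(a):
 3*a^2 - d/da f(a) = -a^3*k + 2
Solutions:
 f(a) = C1 + a^4*k/4 + a^3 - 2*a


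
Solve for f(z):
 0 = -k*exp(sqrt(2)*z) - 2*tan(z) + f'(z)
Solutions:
 f(z) = C1 + sqrt(2)*k*exp(sqrt(2)*z)/2 - 2*log(cos(z))


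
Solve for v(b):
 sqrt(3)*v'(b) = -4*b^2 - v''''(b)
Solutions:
 v(b) = C1 + C4*exp(-3^(1/6)*b) - 4*sqrt(3)*b^3/9 + (C2*sin(3^(2/3)*b/2) + C3*cos(3^(2/3)*b/2))*exp(3^(1/6)*b/2)


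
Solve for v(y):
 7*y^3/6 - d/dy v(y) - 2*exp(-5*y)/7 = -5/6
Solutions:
 v(y) = C1 + 7*y^4/24 + 5*y/6 + 2*exp(-5*y)/35


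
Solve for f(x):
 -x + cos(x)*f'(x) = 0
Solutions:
 f(x) = C1 + Integral(x/cos(x), x)


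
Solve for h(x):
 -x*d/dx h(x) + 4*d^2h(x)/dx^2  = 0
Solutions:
 h(x) = C1 + C2*erfi(sqrt(2)*x/4)


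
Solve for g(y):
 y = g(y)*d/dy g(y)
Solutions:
 g(y) = -sqrt(C1 + y^2)
 g(y) = sqrt(C1 + y^2)


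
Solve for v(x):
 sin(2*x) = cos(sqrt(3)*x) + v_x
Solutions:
 v(x) = C1 - sqrt(3)*sin(sqrt(3)*x)/3 - cos(2*x)/2


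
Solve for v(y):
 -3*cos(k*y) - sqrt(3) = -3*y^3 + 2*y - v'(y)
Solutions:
 v(y) = C1 - 3*y^4/4 + y^2 + sqrt(3)*y + 3*sin(k*y)/k


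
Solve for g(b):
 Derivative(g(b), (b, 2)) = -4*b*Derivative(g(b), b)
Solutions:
 g(b) = C1 + C2*erf(sqrt(2)*b)


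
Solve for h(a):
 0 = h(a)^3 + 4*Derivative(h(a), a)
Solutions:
 h(a) = -sqrt(2)*sqrt(-1/(C1 - a))
 h(a) = sqrt(2)*sqrt(-1/(C1 - a))


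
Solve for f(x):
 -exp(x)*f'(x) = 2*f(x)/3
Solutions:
 f(x) = C1*exp(2*exp(-x)/3)


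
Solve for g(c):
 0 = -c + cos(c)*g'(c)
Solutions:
 g(c) = C1 + Integral(c/cos(c), c)


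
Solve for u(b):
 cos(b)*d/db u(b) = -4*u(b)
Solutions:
 u(b) = C1*(sin(b)^2 - 2*sin(b) + 1)/(sin(b)^2 + 2*sin(b) + 1)


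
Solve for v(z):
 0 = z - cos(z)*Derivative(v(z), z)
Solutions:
 v(z) = C1 + Integral(z/cos(z), z)


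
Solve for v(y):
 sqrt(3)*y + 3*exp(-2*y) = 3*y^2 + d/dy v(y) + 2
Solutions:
 v(y) = C1 - y^3 + sqrt(3)*y^2/2 - 2*y - 3*exp(-2*y)/2


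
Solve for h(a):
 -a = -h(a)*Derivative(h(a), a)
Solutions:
 h(a) = -sqrt(C1 + a^2)
 h(a) = sqrt(C1 + a^2)


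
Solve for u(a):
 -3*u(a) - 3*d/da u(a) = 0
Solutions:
 u(a) = C1*exp(-a)


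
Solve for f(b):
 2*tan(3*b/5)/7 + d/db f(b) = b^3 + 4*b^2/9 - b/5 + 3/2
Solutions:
 f(b) = C1 + b^4/4 + 4*b^3/27 - b^2/10 + 3*b/2 + 10*log(cos(3*b/5))/21


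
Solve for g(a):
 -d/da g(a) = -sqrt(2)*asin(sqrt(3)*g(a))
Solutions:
 Integral(1/asin(sqrt(3)*_y), (_y, g(a))) = C1 + sqrt(2)*a


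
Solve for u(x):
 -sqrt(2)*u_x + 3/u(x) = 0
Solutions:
 u(x) = -sqrt(C1 + 3*sqrt(2)*x)
 u(x) = sqrt(C1 + 3*sqrt(2)*x)


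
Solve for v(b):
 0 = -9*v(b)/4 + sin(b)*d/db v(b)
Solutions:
 v(b) = C1*(cos(b) - 1)^(9/8)/(cos(b) + 1)^(9/8)


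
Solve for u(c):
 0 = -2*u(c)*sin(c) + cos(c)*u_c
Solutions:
 u(c) = C1/cos(c)^2


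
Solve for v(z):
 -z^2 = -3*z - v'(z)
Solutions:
 v(z) = C1 + z^3/3 - 3*z^2/2


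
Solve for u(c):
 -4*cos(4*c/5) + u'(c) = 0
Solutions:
 u(c) = C1 + 5*sin(4*c/5)


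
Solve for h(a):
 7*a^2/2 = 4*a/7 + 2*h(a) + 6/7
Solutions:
 h(a) = 7*a^2/4 - 2*a/7 - 3/7


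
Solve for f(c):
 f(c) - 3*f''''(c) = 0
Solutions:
 f(c) = C1*exp(-3^(3/4)*c/3) + C2*exp(3^(3/4)*c/3) + C3*sin(3^(3/4)*c/3) + C4*cos(3^(3/4)*c/3)


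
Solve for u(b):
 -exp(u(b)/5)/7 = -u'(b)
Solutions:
 u(b) = 5*log(-1/(C1 + b)) + 5*log(35)


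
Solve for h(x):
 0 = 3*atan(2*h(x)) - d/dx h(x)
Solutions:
 Integral(1/atan(2*_y), (_y, h(x))) = C1 + 3*x


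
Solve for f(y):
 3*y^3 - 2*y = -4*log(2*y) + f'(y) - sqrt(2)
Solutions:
 f(y) = C1 + 3*y^4/4 - y^2 + 4*y*log(y) - 4*y + sqrt(2)*y + y*log(16)


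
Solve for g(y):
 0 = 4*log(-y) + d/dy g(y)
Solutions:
 g(y) = C1 - 4*y*log(-y) + 4*y


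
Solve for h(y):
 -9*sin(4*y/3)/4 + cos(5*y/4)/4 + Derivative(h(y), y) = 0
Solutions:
 h(y) = C1 - sin(5*y/4)/5 - 27*cos(4*y/3)/16


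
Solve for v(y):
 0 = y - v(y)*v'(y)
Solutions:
 v(y) = -sqrt(C1 + y^2)
 v(y) = sqrt(C1 + y^2)


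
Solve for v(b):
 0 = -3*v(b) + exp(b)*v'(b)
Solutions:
 v(b) = C1*exp(-3*exp(-b))


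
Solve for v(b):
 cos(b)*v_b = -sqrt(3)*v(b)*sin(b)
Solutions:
 v(b) = C1*cos(b)^(sqrt(3))


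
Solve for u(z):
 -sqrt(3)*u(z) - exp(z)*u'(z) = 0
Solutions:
 u(z) = C1*exp(sqrt(3)*exp(-z))


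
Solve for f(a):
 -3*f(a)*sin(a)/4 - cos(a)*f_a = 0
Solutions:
 f(a) = C1*cos(a)^(3/4)


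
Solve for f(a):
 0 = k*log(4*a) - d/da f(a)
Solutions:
 f(a) = C1 + a*k*log(a) - a*k + a*k*log(4)


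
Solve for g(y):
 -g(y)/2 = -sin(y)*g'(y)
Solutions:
 g(y) = C1*(cos(y) - 1)^(1/4)/(cos(y) + 1)^(1/4)


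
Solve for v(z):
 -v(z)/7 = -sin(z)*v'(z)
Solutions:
 v(z) = C1*(cos(z) - 1)^(1/14)/(cos(z) + 1)^(1/14)


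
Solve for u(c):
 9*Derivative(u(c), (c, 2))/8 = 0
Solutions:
 u(c) = C1 + C2*c


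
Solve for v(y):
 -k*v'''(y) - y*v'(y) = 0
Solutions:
 v(y) = C1 + Integral(C2*airyai(y*(-1/k)^(1/3)) + C3*airybi(y*(-1/k)^(1/3)), y)


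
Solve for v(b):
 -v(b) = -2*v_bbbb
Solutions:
 v(b) = C1*exp(-2^(3/4)*b/2) + C2*exp(2^(3/4)*b/2) + C3*sin(2^(3/4)*b/2) + C4*cos(2^(3/4)*b/2)


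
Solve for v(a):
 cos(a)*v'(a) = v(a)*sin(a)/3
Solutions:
 v(a) = C1/cos(a)^(1/3)


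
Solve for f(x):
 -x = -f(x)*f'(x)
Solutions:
 f(x) = -sqrt(C1 + x^2)
 f(x) = sqrt(C1 + x^2)


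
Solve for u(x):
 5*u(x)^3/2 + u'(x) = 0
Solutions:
 u(x) = -sqrt(-1/(C1 - 5*x))
 u(x) = sqrt(-1/(C1 - 5*x))


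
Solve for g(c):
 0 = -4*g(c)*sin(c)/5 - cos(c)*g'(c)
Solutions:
 g(c) = C1*cos(c)^(4/5)


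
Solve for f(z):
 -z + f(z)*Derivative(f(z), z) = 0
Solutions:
 f(z) = -sqrt(C1 + z^2)
 f(z) = sqrt(C1 + z^2)


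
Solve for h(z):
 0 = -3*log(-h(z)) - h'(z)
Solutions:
 -li(-h(z)) = C1 - 3*z


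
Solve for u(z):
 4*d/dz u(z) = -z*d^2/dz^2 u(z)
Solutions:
 u(z) = C1 + C2/z^3


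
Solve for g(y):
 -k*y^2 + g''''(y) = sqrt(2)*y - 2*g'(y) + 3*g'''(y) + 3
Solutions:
 g(y) = C1 + k*y^3/6 + 3*k*y/2 + sqrt(2)*y^2/4 + 3*y/2 + (C2 + C3*exp(-sqrt(3)*y) + C4*exp(sqrt(3)*y))*exp(y)


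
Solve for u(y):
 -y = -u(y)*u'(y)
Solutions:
 u(y) = -sqrt(C1 + y^2)
 u(y) = sqrt(C1 + y^2)


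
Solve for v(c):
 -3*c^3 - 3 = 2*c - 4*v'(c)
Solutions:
 v(c) = C1 + 3*c^4/16 + c^2/4 + 3*c/4


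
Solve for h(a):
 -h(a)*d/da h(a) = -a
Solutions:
 h(a) = -sqrt(C1 + a^2)
 h(a) = sqrt(C1 + a^2)


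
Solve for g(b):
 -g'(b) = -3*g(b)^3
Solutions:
 g(b) = -sqrt(2)*sqrt(-1/(C1 + 3*b))/2
 g(b) = sqrt(2)*sqrt(-1/(C1 + 3*b))/2


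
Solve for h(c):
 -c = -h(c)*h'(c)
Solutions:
 h(c) = -sqrt(C1 + c^2)
 h(c) = sqrt(C1 + c^2)


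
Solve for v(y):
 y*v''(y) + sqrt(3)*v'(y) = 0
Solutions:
 v(y) = C1 + C2*y^(1 - sqrt(3))


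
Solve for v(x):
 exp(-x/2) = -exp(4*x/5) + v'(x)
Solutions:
 v(x) = C1 + 5*exp(4*x/5)/4 - 2*exp(-x/2)


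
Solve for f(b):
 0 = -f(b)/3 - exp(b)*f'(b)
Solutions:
 f(b) = C1*exp(exp(-b)/3)


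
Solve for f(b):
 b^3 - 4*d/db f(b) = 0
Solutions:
 f(b) = C1 + b^4/16


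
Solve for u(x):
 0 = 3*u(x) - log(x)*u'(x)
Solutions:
 u(x) = C1*exp(3*li(x))


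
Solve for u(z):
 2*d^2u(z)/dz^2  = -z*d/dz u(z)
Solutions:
 u(z) = C1 + C2*erf(z/2)


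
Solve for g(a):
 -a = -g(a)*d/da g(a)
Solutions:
 g(a) = -sqrt(C1 + a^2)
 g(a) = sqrt(C1 + a^2)


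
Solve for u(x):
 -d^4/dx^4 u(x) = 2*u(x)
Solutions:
 u(x) = (C1*sin(2^(3/4)*x/2) + C2*cos(2^(3/4)*x/2))*exp(-2^(3/4)*x/2) + (C3*sin(2^(3/4)*x/2) + C4*cos(2^(3/4)*x/2))*exp(2^(3/4)*x/2)


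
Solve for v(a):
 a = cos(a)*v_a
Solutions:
 v(a) = C1 + Integral(a/cos(a), a)


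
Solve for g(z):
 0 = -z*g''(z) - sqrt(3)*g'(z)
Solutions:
 g(z) = C1 + C2*z^(1 - sqrt(3))


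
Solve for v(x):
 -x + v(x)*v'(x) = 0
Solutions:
 v(x) = -sqrt(C1 + x^2)
 v(x) = sqrt(C1 + x^2)


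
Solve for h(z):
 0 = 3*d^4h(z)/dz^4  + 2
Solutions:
 h(z) = C1 + C2*z + C3*z^2 + C4*z^3 - z^4/36


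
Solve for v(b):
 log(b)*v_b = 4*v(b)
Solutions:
 v(b) = C1*exp(4*li(b))


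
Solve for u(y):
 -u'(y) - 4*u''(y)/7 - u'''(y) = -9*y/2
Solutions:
 u(y) = C1 + 9*y^2/4 - 18*y/7 + (C2*sin(3*sqrt(5)*y/7) + C3*cos(3*sqrt(5)*y/7))*exp(-2*y/7)


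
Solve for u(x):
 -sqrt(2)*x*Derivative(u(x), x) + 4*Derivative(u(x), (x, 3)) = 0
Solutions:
 u(x) = C1 + Integral(C2*airyai(sqrt(2)*x/2) + C3*airybi(sqrt(2)*x/2), x)


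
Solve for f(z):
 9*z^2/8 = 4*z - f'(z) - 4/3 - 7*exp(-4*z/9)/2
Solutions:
 f(z) = C1 - 3*z^3/8 + 2*z^2 - 4*z/3 + 63*exp(-4*z/9)/8


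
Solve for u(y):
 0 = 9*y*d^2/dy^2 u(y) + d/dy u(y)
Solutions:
 u(y) = C1 + C2*y^(8/9)


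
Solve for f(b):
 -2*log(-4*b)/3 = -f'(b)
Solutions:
 f(b) = C1 + 2*b*log(-b)/3 + 2*b*(-1 + 2*log(2))/3


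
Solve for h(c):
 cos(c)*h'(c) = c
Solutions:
 h(c) = C1 + Integral(c/cos(c), c)


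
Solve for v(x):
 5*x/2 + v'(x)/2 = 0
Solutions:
 v(x) = C1 - 5*x^2/2


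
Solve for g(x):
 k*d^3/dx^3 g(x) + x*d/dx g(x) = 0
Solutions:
 g(x) = C1 + Integral(C2*airyai(x*(-1/k)^(1/3)) + C3*airybi(x*(-1/k)^(1/3)), x)


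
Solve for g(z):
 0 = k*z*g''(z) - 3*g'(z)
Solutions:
 g(z) = C1 + z^(((re(k) + 3)*re(k) + im(k)^2)/(re(k)^2 + im(k)^2))*(C2*sin(3*log(z)*Abs(im(k))/(re(k)^2 + im(k)^2)) + C3*cos(3*log(z)*im(k)/(re(k)^2 + im(k)^2)))


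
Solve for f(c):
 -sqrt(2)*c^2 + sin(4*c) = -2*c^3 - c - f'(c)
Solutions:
 f(c) = C1 - c^4/2 + sqrt(2)*c^3/3 - c^2/2 + cos(4*c)/4


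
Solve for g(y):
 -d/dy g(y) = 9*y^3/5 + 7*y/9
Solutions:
 g(y) = C1 - 9*y^4/20 - 7*y^2/18


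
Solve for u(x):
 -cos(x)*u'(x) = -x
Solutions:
 u(x) = C1 + Integral(x/cos(x), x)


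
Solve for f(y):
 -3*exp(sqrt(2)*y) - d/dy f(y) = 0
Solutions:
 f(y) = C1 - 3*sqrt(2)*exp(sqrt(2)*y)/2


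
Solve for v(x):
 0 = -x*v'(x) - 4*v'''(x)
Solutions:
 v(x) = C1 + Integral(C2*airyai(-2^(1/3)*x/2) + C3*airybi(-2^(1/3)*x/2), x)


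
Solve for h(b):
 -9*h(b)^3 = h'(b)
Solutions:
 h(b) = -sqrt(2)*sqrt(-1/(C1 - 9*b))/2
 h(b) = sqrt(2)*sqrt(-1/(C1 - 9*b))/2


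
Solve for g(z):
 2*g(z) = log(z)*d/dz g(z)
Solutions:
 g(z) = C1*exp(2*li(z))


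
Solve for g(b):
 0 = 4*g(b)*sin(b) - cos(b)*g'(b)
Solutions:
 g(b) = C1/cos(b)^4


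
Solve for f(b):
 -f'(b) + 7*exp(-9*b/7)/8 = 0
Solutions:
 f(b) = C1 - 49*exp(-9*b/7)/72


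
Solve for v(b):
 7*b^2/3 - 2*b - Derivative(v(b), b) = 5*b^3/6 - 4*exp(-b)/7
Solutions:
 v(b) = C1 - 5*b^4/24 + 7*b^3/9 - b^2 - 4*exp(-b)/7


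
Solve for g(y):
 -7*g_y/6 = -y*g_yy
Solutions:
 g(y) = C1 + C2*y^(13/6)


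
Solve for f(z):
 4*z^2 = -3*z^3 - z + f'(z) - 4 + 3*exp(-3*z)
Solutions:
 f(z) = C1 + 3*z^4/4 + 4*z^3/3 + z^2/2 + 4*z + exp(-3*z)


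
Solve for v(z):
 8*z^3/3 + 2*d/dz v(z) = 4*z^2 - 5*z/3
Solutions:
 v(z) = C1 - z^4/3 + 2*z^3/3 - 5*z^2/12


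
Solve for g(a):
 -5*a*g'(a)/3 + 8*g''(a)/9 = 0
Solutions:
 g(a) = C1 + C2*erfi(sqrt(15)*a/4)


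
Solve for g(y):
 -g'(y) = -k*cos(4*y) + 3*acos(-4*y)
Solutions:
 g(y) = C1 + k*sin(4*y)/4 - 3*y*acos(-4*y) - 3*sqrt(1 - 16*y^2)/4


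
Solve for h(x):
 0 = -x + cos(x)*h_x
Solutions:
 h(x) = C1 + Integral(x/cos(x), x)


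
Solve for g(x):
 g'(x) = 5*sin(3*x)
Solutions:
 g(x) = C1 - 5*cos(3*x)/3


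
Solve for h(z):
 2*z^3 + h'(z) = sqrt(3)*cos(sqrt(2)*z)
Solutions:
 h(z) = C1 - z^4/2 + sqrt(6)*sin(sqrt(2)*z)/2


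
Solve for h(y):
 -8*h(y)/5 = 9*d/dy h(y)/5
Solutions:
 h(y) = C1*exp(-8*y/9)


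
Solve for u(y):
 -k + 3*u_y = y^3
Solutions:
 u(y) = C1 + k*y/3 + y^4/12


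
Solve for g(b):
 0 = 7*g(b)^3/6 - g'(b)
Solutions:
 g(b) = -sqrt(3)*sqrt(-1/(C1 + 7*b))
 g(b) = sqrt(3)*sqrt(-1/(C1 + 7*b))


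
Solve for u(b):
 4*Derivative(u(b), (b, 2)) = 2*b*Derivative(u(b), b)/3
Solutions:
 u(b) = C1 + C2*erfi(sqrt(3)*b/6)


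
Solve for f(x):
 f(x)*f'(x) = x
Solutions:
 f(x) = -sqrt(C1 + x^2)
 f(x) = sqrt(C1 + x^2)


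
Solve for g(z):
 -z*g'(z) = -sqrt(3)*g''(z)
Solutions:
 g(z) = C1 + C2*erfi(sqrt(2)*3^(3/4)*z/6)


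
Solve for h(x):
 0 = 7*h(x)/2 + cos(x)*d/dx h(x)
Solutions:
 h(x) = C1*(sin(x) - 1)^(7/4)/(sin(x) + 1)^(7/4)


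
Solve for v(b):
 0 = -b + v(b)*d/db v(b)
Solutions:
 v(b) = -sqrt(C1 + b^2)
 v(b) = sqrt(C1 + b^2)


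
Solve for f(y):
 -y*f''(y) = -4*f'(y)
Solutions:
 f(y) = C1 + C2*y^5


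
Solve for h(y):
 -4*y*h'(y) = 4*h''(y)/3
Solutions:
 h(y) = C1 + C2*erf(sqrt(6)*y/2)


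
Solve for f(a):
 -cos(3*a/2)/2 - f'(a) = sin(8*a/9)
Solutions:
 f(a) = C1 - sin(3*a/2)/3 + 9*cos(8*a/9)/8


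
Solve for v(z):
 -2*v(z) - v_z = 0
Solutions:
 v(z) = C1*exp(-2*z)


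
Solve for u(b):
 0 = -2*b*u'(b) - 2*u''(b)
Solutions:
 u(b) = C1 + C2*erf(sqrt(2)*b/2)


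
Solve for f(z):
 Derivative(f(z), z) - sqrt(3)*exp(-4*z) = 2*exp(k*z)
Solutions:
 f(z) = C1 - sqrt(3)*exp(-4*z)/4 + 2*exp(k*z)/k


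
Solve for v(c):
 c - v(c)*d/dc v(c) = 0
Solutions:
 v(c) = -sqrt(C1 + c^2)
 v(c) = sqrt(C1 + c^2)


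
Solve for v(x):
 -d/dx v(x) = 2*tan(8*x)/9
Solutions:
 v(x) = C1 + log(cos(8*x))/36


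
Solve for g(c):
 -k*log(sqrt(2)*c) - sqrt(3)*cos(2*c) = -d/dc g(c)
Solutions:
 g(c) = C1 + c*k*(log(c) - 1) + c*k*log(2)/2 + sqrt(3)*sin(2*c)/2


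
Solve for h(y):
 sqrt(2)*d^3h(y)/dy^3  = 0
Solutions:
 h(y) = C1 + C2*y + C3*y^2


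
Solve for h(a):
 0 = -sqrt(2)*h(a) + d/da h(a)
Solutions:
 h(a) = C1*exp(sqrt(2)*a)


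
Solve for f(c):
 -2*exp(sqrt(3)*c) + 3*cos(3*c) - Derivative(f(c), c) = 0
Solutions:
 f(c) = C1 - 2*sqrt(3)*exp(sqrt(3)*c)/3 + sin(3*c)


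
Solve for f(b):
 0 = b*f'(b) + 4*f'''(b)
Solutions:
 f(b) = C1 + Integral(C2*airyai(-2^(1/3)*b/2) + C3*airybi(-2^(1/3)*b/2), b)


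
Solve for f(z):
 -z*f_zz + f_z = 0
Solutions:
 f(z) = C1 + C2*z^2


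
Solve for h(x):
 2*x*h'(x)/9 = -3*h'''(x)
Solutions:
 h(x) = C1 + Integral(C2*airyai(-2^(1/3)*x/3) + C3*airybi(-2^(1/3)*x/3), x)


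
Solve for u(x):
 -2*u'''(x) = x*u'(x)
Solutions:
 u(x) = C1 + Integral(C2*airyai(-2^(2/3)*x/2) + C3*airybi(-2^(2/3)*x/2), x)


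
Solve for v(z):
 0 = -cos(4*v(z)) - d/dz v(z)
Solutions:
 v(z) = -asin((C1 + exp(8*z))/(C1 - exp(8*z)))/4 + pi/4
 v(z) = asin((C1 + exp(8*z))/(C1 - exp(8*z)))/4


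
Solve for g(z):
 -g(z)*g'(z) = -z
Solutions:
 g(z) = -sqrt(C1 + z^2)
 g(z) = sqrt(C1 + z^2)


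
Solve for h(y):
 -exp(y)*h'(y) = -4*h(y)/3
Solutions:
 h(y) = C1*exp(-4*exp(-y)/3)


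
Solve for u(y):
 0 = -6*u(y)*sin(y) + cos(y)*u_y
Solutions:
 u(y) = C1/cos(y)^6


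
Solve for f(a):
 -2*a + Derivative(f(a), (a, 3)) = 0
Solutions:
 f(a) = C1 + C2*a + C3*a^2 + a^4/12


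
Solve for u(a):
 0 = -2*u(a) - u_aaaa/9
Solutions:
 u(a) = (C1*sin(2^(3/4)*sqrt(3)*a/2) + C2*cos(2^(3/4)*sqrt(3)*a/2))*exp(-2^(3/4)*sqrt(3)*a/2) + (C3*sin(2^(3/4)*sqrt(3)*a/2) + C4*cos(2^(3/4)*sqrt(3)*a/2))*exp(2^(3/4)*sqrt(3)*a/2)


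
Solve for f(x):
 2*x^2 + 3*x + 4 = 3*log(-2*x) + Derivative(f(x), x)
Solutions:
 f(x) = C1 + 2*x^3/3 + 3*x^2/2 - 3*x*log(-x) + x*(7 - 3*log(2))


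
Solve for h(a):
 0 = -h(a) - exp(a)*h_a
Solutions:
 h(a) = C1*exp(exp(-a))


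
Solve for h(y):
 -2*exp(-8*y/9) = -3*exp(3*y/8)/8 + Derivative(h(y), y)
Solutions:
 h(y) = C1 + exp(3*y/8) + 9*exp(-8*y/9)/4


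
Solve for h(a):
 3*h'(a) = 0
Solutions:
 h(a) = C1


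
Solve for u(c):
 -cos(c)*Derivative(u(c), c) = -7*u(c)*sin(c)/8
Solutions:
 u(c) = C1/cos(c)^(7/8)


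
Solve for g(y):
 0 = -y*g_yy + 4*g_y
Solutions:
 g(y) = C1 + C2*y^5


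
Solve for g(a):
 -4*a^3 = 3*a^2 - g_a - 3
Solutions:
 g(a) = C1 + a^4 + a^3 - 3*a


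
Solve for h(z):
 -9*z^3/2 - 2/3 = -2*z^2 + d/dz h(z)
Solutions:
 h(z) = C1 - 9*z^4/8 + 2*z^3/3 - 2*z/3


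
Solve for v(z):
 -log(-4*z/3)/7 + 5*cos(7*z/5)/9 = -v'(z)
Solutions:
 v(z) = C1 + z*log(-z)/7 - z*log(3)/7 - z/7 + 2*z*log(2)/7 - 25*sin(7*z/5)/63


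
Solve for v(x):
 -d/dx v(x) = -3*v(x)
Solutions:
 v(x) = C1*exp(3*x)


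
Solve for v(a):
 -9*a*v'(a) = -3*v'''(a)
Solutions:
 v(a) = C1 + Integral(C2*airyai(3^(1/3)*a) + C3*airybi(3^(1/3)*a), a)
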